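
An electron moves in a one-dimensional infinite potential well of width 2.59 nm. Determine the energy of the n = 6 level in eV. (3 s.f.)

For an infinite well E_n = n²h²/(8m_eL²), so E_1 = h²/(8m_eL²) = (6.626×10^-34)²/(8·9.109×10^-31·(2.59×10^-9 m)²) = 8.981×10^-21 J.
Then E_6 = 6²·E_1 = 36·8.981×10^-21 J = 3.233×10^-19 J.
Converting, E_6 = 3.233×10^-19 J / (1.602×10^-19 J/eV) = 2.02 eV.

E_6 = 2.02 eV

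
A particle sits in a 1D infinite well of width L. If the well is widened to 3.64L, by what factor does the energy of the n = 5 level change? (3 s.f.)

0.0755

E_n ∝ 1/L², so the energy scales by 1/3.64² = 0.0755.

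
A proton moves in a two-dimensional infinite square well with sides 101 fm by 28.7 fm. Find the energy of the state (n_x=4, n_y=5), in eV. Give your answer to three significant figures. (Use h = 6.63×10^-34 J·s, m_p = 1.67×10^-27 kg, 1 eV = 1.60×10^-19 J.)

E = 6.56×10^6 eV

For a 2D rectangular well E = (h²/8m_p)·Σ n_i²/L_i² = (6.63×10^-34)²/(8·1.67×10^-27) · [4²/(101 fm)² + 5²/(28.7 fm)²].
Evaluating gives E = 1.050×10^-12 J = 6.56×10^6 eV.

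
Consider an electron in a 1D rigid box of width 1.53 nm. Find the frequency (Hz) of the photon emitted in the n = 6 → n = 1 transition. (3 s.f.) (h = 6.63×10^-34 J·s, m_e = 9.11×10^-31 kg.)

f = 1.36×10^15 Hz

E_1 = h²/(8m_eL²) = 2.577×10^-20 J and ΔE = (6² − 1²)E_1 = 9.020×10^-19 J.
f = ΔE/h = 9.020×10^-19/6.63×10^-34 = 1.36×10^15 Hz.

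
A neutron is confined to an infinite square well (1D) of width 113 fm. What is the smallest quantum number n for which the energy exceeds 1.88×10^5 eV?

E_1 = h²/(8m_nL²) = 2.566×10^-15 J = 1.602×10^4 eV.
Need n² > 1.88×10^5/1.602×10^4 = 11.74, i.e. n > 3.426.
The smallest integer satisfying this is n = 4.

n = 4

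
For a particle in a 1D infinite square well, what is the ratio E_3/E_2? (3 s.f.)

E_n ∝ n², so E_3/E_2 = 3²/2² = 9/4 = 2.25.

2.25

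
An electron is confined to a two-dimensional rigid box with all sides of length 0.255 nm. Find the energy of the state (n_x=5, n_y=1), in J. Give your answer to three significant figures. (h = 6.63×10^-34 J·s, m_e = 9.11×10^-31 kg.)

E = 2.41×10^-17 J

For a 2D rectangular well E = (h²/8m_e)·Σ n_i²/L_i² = (6.63×10^-34)²/(8·9.11×10^-31) · [5²/(0.255 nm)² + 1²/(0.255 nm)²].
Evaluating gives E = 2.41×10^-17 J.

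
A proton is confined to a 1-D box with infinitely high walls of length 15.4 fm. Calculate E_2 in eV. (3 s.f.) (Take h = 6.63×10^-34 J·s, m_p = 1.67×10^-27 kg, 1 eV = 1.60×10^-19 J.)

E_2 = 3.47×10^6 eV

For an infinite well E_n = n²h²/(8m_pL²), so E_1 = h²/(8m_pL²) = (6.63×10^-34)²/(8·1.67×10^-27·(1.54×10^-14 m)²) = 1.387×10^-13 J.
Then E_2 = 2²·E_1 = 4·1.387×10^-13 J = 5.548×10^-13 J.
Converting, E_2 = 5.548×10^-13 J / (1.60×10^-19 J/eV) = 3.47×10^6 eV.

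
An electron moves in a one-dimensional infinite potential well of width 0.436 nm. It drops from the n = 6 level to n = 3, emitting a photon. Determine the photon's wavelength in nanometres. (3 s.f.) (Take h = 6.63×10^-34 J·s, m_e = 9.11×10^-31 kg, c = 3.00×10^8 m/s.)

E_1 = h²/(8m_eL²) = 3.173×10^-19 J, so ΔE = (6² − 3²)E_1 = 8.567×10^-18 J.
λ = hc/ΔE = (6.63×10^-34·3.00×10^8)/8.567×10^-18 = 2.32×10^-8 m = 23.2 nm.

λ = 23.2 nm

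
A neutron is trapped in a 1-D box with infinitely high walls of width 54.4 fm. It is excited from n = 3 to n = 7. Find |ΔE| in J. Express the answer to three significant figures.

E_1 = h²/(8m_nL²) = 1.107×10^-14 J.
|ΔE| = |3² − 7²|·E_1 = 40·1.107×10^-14 J = 4.43×10^-13 J.

|ΔE| = 4.43×10^-13 J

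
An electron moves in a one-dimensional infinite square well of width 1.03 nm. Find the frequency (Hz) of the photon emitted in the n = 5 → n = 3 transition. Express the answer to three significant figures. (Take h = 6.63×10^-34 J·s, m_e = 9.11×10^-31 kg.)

f = 1.37×10^15 Hz

E_1 = h²/(8m_eL²) = 5.685×10^-20 J and ΔE = (5² − 3²)E_1 = 9.096×10^-19 J.
f = ΔE/h = 9.096×10^-19/6.63×10^-34 = 1.37×10^15 Hz.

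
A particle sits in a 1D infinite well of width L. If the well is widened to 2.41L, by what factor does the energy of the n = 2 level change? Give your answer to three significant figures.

E_n ∝ 1/L², so the energy scales by 1/2.41² = 0.172.

0.172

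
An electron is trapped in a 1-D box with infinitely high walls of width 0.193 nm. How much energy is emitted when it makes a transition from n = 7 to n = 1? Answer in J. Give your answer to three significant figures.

E_1 = h²/(8m_eL²) = 1.617×10^-18 J.
|ΔE| = |7² − 1²|·E_1 = 48·1.617×10^-18 J = 7.76×10^-17 J.

|ΔE| = 7.76×10^-17 J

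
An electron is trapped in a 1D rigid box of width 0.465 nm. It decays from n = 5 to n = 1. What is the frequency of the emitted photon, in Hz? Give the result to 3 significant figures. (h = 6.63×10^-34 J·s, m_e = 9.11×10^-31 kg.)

f = 1.01×10^16 Hz

E_1 = h²/(8m_eL²) = 2.789×10^-19 J and ΔE = (5² − 1²)E_1 = 6.694×10^-18 J.
f = ΔE/h = 6.694×10^-18/6.63×10^-34 = 1.01×10^16 Hz.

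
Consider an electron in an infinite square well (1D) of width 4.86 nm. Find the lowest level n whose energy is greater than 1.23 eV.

E_1 = h²/(8m_eL²) = 2.551×10^-21 J = 0.01592 eV.
Need n² > 1.23/0.01592 = 77.26, i.e. n > 8.790.
The smallest integer satisfying this is n = 9.

n = 9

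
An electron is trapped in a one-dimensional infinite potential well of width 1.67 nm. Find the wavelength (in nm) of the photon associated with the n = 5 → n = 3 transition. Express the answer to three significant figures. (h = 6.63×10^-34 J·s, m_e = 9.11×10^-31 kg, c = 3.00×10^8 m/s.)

λ = 575 nm

E_1 = h²/(8m_eL²) = 2.163×10^-20 J, so ΔE = (5² − 3²)E_1 = 3.461×10^-19 J.
λ = hc/ΔE = (6.63×10^-34·3.00×10^8)/3.461×10^-19 = 5.75×10^-7 m = 575 nm.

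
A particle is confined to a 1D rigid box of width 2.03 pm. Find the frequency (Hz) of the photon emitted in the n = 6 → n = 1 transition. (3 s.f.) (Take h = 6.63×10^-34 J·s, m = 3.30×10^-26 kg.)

E_1 = h²/(8mL²) = 4.040×10^-19 J and ΔE = (6² − 1²)E_1 = 1.414×10^-17 J.
f = ΔE/h = 1.414×10^-17/6.63×10^-34 = 2.13×10^16 Hz.

f = 2.13×10^16 Hz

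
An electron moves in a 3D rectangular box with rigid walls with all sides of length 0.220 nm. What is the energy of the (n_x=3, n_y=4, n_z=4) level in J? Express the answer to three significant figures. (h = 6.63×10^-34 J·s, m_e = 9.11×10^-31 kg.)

For a 3D rectangular well E = (h²/8m_e)·Σ n_i²/L_i² = (6.63×10^-34)²/(8·9.11×10^-31) · [3²/(0.220 nm)² + 4²/(0.220 nm)² + 4²/(0.220 nm)²].
Evaluating gives E = 5.11×10^-17 J.

E = 5.11×10^-17 J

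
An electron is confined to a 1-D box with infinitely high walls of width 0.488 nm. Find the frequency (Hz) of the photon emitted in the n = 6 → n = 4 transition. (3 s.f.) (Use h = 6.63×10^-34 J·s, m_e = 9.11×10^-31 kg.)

f = 7.64×10^15 Hz

E_1 = h²/(8m_eL²) = 2.533×10^-19 J and ΔE = (6² − 4²)E_1 = 5.066×10^-18 J.
f = ΔE/h = 5.066×10^-18/6.63×10^-34 = 7.64×10^15 Hz.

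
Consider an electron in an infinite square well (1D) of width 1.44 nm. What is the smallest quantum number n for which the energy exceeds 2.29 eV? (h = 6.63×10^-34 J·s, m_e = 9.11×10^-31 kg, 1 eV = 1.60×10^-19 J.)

n = 4

E_1 = h²/(8m_eL²) = 2.909×10^-20 J = 0.1818 eV.
Need n² > 2.29/0.1818 = 12.60, i.e. n > 3.550.
The smallest integer satisfying this is n = 4.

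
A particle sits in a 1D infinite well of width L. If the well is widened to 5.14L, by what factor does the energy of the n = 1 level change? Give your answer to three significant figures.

E_n ∝ 1/L², so the energy scales by 1/5.14² = 0.0379.

0.0379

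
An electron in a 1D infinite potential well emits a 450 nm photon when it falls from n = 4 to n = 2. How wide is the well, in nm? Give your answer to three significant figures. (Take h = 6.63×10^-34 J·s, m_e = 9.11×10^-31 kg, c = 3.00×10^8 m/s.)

L = 1.28 nm

The photon carries ΔE = hc/λ = 6.63×10^-34·3.00×10^8/4.50×10^-7 m = 4.420×10^-19 J.
Since ΔE = (4² − 2²)E_1, E_1 = 3.683×10^-20 J, and L = h/√(8m_eE_1) = 1.28×10^-9 m = 1.28 nm.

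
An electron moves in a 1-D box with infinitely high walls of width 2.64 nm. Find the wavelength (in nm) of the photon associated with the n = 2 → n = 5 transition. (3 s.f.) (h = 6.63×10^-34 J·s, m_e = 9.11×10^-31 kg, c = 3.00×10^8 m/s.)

E_1 = h²/(8m_eL²) = 8.654×10^-21 J, so ΔE = (5² − 2²)E_1 = 1.817×10^-19 J.
λ = hc/ΔE = (6.63×10^-34·3.00×10^8)/1.817×10^-19 = 1.09×10^-6 m = 1.09×10^3 nm.

λ = 1.09×10^3 nm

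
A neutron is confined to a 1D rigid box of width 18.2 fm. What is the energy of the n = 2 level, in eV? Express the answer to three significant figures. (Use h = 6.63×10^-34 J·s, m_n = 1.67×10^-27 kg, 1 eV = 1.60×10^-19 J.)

E_2 = 2.48×10^6 eV

For an infinite well E_n = n²h²/(8m_nL²), so E_1 = h²/(8m_nL²) = (6.63×10^-34)²/(8·1.67×10^-27·(1.82×10^-14 m)²) = 9.933×10^-14 J.
Then E_2 = 2²·E_1 = 4·9.933×10^-14 J = 3.973×10^-13 J.
Converting, E_2 = 3.973×10^-13 J / (1.60×10^-19 J/eV) = 2.48×10^6 eV.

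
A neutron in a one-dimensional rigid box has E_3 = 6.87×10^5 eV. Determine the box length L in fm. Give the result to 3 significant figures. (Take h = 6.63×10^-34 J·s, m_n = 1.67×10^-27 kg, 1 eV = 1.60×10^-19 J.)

From E_n = n²h²/(8m_nL²), L = n·h/√(8m_nE_n).
E_3 = 6.87×10^5 eV = 1.099×10^-13 J, so L = 3·6.63×10^-34/√(8·1.67×10^-27·1.099×10^-13) = 5.19×10^-14 m = 51.9 fm.

L = 51.9 fm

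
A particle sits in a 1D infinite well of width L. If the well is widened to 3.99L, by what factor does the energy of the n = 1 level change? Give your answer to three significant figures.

E_n ∝ 1/L², so the energy scales by 1/3.99² = 0.0628.

0.0628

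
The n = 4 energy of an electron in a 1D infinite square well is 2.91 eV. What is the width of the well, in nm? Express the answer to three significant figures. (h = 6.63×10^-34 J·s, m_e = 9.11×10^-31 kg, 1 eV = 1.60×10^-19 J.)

From E_n = n²h²/(8m_eL²), L = n·h/√(8m_eE_n).
E_4 = 2.91 eV = 4.656×10^-19 J, so L = 4·6.63×10^-34/√(8·9.11×10^-31·4.656×10^-19) = 1.44×10^-9 m = 1.44 nm.

L = 1.44 nm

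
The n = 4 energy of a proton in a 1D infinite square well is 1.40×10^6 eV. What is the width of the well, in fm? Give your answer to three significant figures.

L = 48.4 fm

From E_n = n²h²/(8m_pL²), L = n·h/√(8m_pE_n).
E_4 = 1.40×10^6 eV = 2.243×10^-13 J, so L = 4·6.626×10^-34/√(8·1.673×10^-27·2.243×10^-13) = 4.84×10^-14 m = 48.4 fm.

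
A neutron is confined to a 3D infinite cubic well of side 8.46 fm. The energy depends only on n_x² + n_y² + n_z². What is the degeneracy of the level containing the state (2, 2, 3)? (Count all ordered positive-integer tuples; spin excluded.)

degeneracy = 3

The level has n_x² + n_y² + n_z² = 17. The ordered positive-integer solutions are (2, 2, 3), (2, 3, 2), (3, 2, 2).
That gives 3 states.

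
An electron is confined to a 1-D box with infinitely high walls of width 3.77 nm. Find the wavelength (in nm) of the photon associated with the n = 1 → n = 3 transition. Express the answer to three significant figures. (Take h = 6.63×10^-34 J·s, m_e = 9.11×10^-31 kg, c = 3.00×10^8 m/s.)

λ = 5.86×10^3 nm

E_1 = h²/(8m_eL²) = 4.244×10^-21 J, so ΔE = (3² − 1²)E_1 = 3.395×10^-20 J.
λ = hc/ΔE = (6.63×10^-34·3.00×10^8)/3.395×10^-20 = 5.86×10^-6 m = 5.86×10^3 nm.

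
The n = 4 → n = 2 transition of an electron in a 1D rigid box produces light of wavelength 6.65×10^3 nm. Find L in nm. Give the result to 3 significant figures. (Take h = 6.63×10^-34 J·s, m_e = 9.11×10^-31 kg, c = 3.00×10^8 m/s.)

L = 4.92 nm

The photon carries ΔE = hc/λ = 6.63×10^-34·3.00×10^8/6.65×10^-6 m = 2.991×10^-20 J.
Since ΔE = (4² − 2²)E_1, E_1 = 2.492×10^-21 J, and L = h/√(8m_eE_1) = 4.92×10^-9 m = 4.92 nm.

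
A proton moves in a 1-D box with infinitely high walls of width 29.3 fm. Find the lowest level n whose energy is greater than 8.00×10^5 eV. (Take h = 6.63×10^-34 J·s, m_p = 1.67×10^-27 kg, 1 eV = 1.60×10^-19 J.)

n = 2

E_1 = h²/(8m_pL²) = 3.833×10^-14 J = 2.396×10^5 eV.
Need n² > 8.00×10^5/2.396×10^5 = 3.339, i.e. n > 1.827.
The smallest integer satisfying this is n = 2.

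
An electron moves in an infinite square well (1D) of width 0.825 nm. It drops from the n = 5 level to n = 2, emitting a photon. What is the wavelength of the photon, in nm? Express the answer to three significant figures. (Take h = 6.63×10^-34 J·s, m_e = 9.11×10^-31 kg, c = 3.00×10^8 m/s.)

E_1 = h²/(8m_eL²) = 8.862×10^-20 J, so ΔE = (5² − 2²)E_1 = 1.861×10^-18 J.
λ = hc/ΔE = (6.63×10^-34·3.00×10^8)/1.861×10^-18 = 1.07×10^-7 m = 107 nm.

λ = 107 nm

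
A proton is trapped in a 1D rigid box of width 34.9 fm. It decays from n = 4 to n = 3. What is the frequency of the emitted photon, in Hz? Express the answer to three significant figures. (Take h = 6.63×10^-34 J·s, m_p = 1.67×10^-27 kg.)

E_1 = h²/(8m_pL²) = 2.701×10^-14 J and ΔE = (4² − 3²)E_1 = 1.891×10^-13 J.
f = ΔE/h = 1.891×10^-13/6.63×10^-34 = 2.85×10^20 Hz.

f = 2.85×10^20 Hz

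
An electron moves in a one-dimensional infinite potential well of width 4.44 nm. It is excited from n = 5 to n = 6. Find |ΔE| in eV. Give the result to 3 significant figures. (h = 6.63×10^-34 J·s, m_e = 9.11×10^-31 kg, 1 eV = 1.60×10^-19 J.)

|ΔE| = 0.210 eV

E_1 = h²/(8m_eL²) = 3.060×10^-21 J.
|ΔE| = |5² − 6²|·E_1 = 11·3.060×10^-21 J = 3.366×10^-20 J = 0.210 eV.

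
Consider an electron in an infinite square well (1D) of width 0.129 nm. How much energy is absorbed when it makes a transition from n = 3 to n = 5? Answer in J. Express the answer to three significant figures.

E_1 = h²/(8m_eL²) = 3.620×10^-18 J.
|ΔE| = |3² − 5²|·E_1 = 16·3.620×10^-18 J = 5.79×10^-17 J.

|ΔE| = 5.79×10^-17 J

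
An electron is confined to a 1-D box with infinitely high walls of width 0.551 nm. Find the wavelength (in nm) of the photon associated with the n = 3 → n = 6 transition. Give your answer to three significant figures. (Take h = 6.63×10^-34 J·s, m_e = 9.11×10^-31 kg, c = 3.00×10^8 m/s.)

E_1 = h²/(8m_eL²) = 1.987×10^-19 J, so ΔE = (6² − 3²)E_1 = 5.365×10^-18 J.
λ = hc/ΔE = (6.63×10^-34·3.00×10^8)/5.365×10^-18 = 3.71×10^-8 m = 37.1 nm.

λ = 37.1 nm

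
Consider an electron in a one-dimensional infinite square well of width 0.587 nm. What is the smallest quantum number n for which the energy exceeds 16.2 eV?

E_1 = h²/(8m_eL²) = 1.749×10^-19 J = 1.092 eV.
Need n² > 16.2/1.092 = 14.84, i.e. n > 3.852.
The smallest integer satisfying this is n = 4.

n = 4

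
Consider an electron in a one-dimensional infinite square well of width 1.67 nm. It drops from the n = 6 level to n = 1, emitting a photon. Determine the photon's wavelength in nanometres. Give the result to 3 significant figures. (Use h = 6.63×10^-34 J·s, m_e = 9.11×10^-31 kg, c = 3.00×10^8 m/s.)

λ = 263 nm

E_1 = h²/(8m_eL²) = 2.163×10^-20 J, so ΔE = (6² − 1²)E_1 = 7.571×10^-19 J.
λ = hc/ΔE = (6.63×10^-34·3.00×10^8)/7.571×10^-19 = 2.63×10^-7 m = 263 nm.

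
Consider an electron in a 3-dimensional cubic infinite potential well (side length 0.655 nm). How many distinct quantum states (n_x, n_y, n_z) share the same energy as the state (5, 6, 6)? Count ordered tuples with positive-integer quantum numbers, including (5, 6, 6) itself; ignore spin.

The level has n_x² + n_y² + n_z² = 97. The ordered positive-integer solutions are (5, 6, 6), (6, 5, 6), (6, 6, 5).
That gives 3 states.

degeneracy = 3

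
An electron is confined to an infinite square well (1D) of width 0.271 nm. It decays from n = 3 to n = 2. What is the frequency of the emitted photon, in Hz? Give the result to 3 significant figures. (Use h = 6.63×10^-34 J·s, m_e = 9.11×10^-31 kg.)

E_1 = h²/(8m_eL²) = 8.213×10^-19 J and ΔE = (3² − 2²)E_1 = 4.107×10^-18 J.
f = ΔE/h = 4.107×10^-18/6.63×10^-34 = 6.19×10^15 Hz.

f = 6.19×10^15 Hz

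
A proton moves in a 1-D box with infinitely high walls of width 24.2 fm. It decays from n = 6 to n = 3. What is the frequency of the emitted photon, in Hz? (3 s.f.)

E_1 = h²/(8m_pL²) = 5.601×10^-14 J and ΔE = (6² − 3²)E_1 = 1.512×10^-12 J.
f = ΔE/h = 1.512×10^-12/6.626×10^-34 = 2.28×10^21 Hz.

f = 2.28×10^21 Hz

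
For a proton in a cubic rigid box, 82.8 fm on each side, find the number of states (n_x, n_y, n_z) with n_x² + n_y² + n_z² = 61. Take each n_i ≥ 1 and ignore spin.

The level has n_x² + n_y² + n_z² = 61. The ordered positive-integer solutions are (3, 4, 6), (3, 6, 4), (4, 3, 6), (4, 6, 3), (6, 3, 4), (6, 4, 3).
That gives 6 states.

degeneracy = 6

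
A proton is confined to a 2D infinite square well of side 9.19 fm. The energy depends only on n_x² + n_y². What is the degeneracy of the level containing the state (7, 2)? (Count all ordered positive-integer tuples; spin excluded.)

degeneracy = 2

The level has n_x² + n_y² = 53. The ordered positive-integer solutions are (2, 7), (7, 2).
That gives 2 states.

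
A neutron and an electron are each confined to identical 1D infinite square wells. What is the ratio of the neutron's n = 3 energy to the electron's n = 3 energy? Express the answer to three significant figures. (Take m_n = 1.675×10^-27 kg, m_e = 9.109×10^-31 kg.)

E_n ∝ 1/m at fixed n and L, so the ratio is m_e/m_n = 9.109×10^-31/1.675×10^-27 = 5.44×10^-4.

5.44×10^-4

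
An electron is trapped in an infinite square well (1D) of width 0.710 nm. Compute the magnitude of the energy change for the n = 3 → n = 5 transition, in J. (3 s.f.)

E_1 = h²/(8m_eL²) = 1.195×10^-19 J.
|ΔE| = |3² − 5²|·E_1 = 16·1.195×10^-19 J = 1.91×10^-18 J.

|ΔE| = 1.91×10^-18 J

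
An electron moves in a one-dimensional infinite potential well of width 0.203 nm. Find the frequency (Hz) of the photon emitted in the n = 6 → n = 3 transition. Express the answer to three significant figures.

f = 5.96×10^16 Hz

E_1 = h²/(8m_eL²) = 1.462×10^-18 J and ΔE = (6² − 3²)E_1 = 3.947×10^-17 J.
f = ΔE/h = 3.947×10^-17/6.626×10^-34 = 5.96×10^16 Hz.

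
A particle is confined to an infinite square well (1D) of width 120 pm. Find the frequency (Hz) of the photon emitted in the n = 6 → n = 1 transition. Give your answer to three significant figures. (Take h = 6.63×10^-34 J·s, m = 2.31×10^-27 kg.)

f = 8.72×10^13 Hz

E_1 = h²/(8mL²) = 1.652×10^-21 J and ΔE = (6² − 1²)E_1 = 5.782×10^-20 J.
f = ΔE/h = 5.782×10^-20/6.63×10^-34 = 8.72×10^13 Hz.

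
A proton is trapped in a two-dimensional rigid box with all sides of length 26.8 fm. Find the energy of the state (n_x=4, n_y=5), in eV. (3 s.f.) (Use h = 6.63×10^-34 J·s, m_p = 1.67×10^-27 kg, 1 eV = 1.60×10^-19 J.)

For a 2D rectangular well E = (h²/8m_p)·Σ n_i²/L_i² = (6.63×10^-34)²/(8·1.67×10^-27) · [4²/(26.8 fm)² + 5²/(26.8 fm)²].
Evaluating gives E = 1.878×10^-12 J = 1.17×10^7 eV.

E = 1.17×10^7 eV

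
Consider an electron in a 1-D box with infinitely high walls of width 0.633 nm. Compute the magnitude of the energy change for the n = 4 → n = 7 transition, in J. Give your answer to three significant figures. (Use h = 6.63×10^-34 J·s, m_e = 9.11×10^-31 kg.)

|ΔE| = 4.97×10^-18 J

E_1 = h²/(8m_eL²) = 1.505×10^-19 J.
|ΔE| = |4² − 7²|·E_1 = 33·1.505×10^-19 J = 4.97×10^-18 J.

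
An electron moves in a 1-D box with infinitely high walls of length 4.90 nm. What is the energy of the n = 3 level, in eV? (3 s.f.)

For an infinite well E_n = n²h²/(8m_eL²), so E_1 = h²/(8m_eL²) = (6.626×10^-34)²/(8·9.109×10^-31·(4.90×10^-9 m)²) = 2.509×10^-21 J.
Then E_3 = 3²·E_1 = 9·2.509×10^-21 J = 2.258×10^-20 J.
Converting, E_3 = 2.258×10^-20 J / (1.602×10^-19 J/eV) = 0.141 eV.

E_3 = 0.141 eV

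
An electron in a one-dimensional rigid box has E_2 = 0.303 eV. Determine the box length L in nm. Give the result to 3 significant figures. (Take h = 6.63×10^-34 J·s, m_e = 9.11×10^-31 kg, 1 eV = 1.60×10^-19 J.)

L = 2.23 nm

From E_n = n²h²/(8m_eL²), L = n·h/√(8m_eE_n).
E_2 = 0.303 eV = 4.848×10^-20 J, so L = 2·6.63×10^-34/√(8·9.11×10^-31·4.848×10^-20) = 2.23×10^-9 m = 2.23 nm.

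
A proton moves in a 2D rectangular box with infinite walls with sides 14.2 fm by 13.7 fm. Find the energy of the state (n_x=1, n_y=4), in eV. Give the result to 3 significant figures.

E = 1.85×10^7 eV

For a 2D rectangular well E = (h²/8m_p)·Σ n_i²/L_i² = (6.626×10^-34)²/(8·1.673×10^-27) · [1²/(14.2 fm)² + 4²/(13.7 fm)²].
Evaluating gives E = 2.959×10^-12 J = 1.85×10^7 eV.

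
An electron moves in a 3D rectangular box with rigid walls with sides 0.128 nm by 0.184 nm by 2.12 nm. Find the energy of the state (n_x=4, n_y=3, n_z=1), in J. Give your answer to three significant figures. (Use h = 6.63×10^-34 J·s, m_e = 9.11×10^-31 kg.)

E = 7.49×10^-17 J

For a 3D rectangular well E = (h²/8m_e)·Σ n_i²/L_i² = (6.63×10^-34)²/(8·9.11×10^-31) · [4²/(0.128 nm)² + 3²/(0.184 nm)² + 1²/(2.12 nm)²].
Evaluating gives E = 7.49×10^-17 J.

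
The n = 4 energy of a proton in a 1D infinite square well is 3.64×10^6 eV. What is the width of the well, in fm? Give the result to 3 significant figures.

From E_n = n²h²/(8m_pL²), L = n·h/√(8m_pE_n).
E_4 = 3.64×10^6 eV = 5.831×10^-13 J, so L = 4·6.626×10^-34/√(8·1.673×10^-27·5.831×10^-13) = 3.00×10^-14 m = 30.0 fm.

L = 30.0 fm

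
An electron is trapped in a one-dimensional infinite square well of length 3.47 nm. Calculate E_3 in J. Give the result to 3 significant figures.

For an infinite well E_n = n²h²/(8m_eL²), so E_1 = h²/(8m_eL²) = (6.626×10^-34)²/(8·9.109×10^-31·(3.47×10^-9 m)²) = 5.004×10^-21 J.
Then E_3 = 3²·E_1 = 9·5.004×10^-21 J = 4.50×10^-20 J.

E_3 = 4.50×10^-20 J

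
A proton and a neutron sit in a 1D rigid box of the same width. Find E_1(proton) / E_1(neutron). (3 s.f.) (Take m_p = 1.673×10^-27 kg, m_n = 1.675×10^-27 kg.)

1.00

E_n ∝ 1/m at fixed n and L, so the ratio is m_n/m_p = 1.675×10^-27/1.673×10^-27 = 1.00.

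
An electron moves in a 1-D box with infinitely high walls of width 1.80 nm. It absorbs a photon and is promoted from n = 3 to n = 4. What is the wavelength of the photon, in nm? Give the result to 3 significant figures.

λ = 1.53×10^3 nm

E_1 = h²/(8m_eL²) = 1.860×10^-20 J, so ΔE = (4² − 3²)E_1 = 1.302×10^-19 J.
λ = hc/ΔE = (6.626×10^-34·2.998×10^8)/1.302×10^-19 = 1.53×10^-6 m = 1.53×10^3 nm.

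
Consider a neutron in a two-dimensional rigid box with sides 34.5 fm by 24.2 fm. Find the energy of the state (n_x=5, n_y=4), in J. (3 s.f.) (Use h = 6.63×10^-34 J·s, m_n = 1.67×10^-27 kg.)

E = 1.59×10^-12 J

For a 2D rectangular well E = (h²/8m_n)·Σ n_i²/L_i² = (6.63×10^-34)²/(8·1.67×10^-27) · [5²/(34.5 fm)² + 4²/(24.2 fm)²].
Evaluating gives E = 1.59×10^-12 J.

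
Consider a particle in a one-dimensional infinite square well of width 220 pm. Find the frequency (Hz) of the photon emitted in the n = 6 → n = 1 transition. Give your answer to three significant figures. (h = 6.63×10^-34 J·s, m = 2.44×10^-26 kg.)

f = 2.46×10^12 Hz

E_1 = h²/(8mL²) = 4.653×10^-23 J and ΔE = (6² − 1²)E_1 = 1.629×10^-21 J.
f = ΔE/h = 1.629×10^-21/6.63×10^-34 = 2.46×10^12 Hz.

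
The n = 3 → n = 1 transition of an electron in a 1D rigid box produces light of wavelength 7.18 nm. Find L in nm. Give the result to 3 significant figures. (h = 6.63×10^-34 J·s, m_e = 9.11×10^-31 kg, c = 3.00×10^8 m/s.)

The photon carries ΔE = hc/λ = 6.63×10^-34·3.00×10^8/7.18×10^-9 m = 2.770×10^-17 J.
Since ΔE = (3² − 1²)E_1, E_1 = 3.462×10^-18 J, and L = h/√(8m_eE_1) = 1.32×10^-10 m = 0.132 nm.

L = 0.132 nm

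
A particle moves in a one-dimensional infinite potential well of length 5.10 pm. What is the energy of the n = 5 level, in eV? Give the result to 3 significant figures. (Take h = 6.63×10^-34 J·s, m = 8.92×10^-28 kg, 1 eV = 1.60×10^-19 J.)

E_5 = 370 eV

For an infinite well E_n = n²h²/(8mL²), so E_1 = h²/(8mL²) = (6.63×10^-34)²/(8·8.92×10^-28·(5.10×10^-12 m)²) = 2.368×10^-18 J.
Then E_5 = 5²·E_1 = 25·2.368×10^-18 J = 5.920×10^-17 J.
Converting, E_5 = 5.920×10^-17 J / (1.60×10^-19 J/eV) = 370 eV.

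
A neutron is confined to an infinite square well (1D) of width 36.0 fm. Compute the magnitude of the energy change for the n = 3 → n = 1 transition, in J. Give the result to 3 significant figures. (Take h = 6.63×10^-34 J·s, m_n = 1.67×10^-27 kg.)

|ΔE| = 2.03×10^-13 J

E_1 = h²/(8m_nL²) = 2.539×10^-14 J.
|ΔE| = |3² − 1²|·E_1 = 8·2.539×10^-14 J = 2.03×10^-13 J.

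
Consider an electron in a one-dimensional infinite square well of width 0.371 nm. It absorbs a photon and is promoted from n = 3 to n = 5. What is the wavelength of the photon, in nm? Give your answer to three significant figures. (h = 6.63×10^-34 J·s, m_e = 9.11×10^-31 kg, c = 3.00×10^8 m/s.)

λ = 28.4 nm

E_1 = h²/(8m_eL²) = 4.382×10^-19 J, so ΔE = (5² − 3²)E_1 = 7.011×10^-18 J.
λ = hc/ΔE = (6.63×10^-34·3.00×10^8)/7.011×10^-18 = 2.84×10^-8 m = 28.4 nm.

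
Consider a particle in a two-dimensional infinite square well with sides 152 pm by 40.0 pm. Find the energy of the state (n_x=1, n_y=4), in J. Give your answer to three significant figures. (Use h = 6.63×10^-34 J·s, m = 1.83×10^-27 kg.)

For a 2D rectangular well E = (h²/8m)·Σ n_i²/L_i² = (6.63×10^-34)²/(8·1.83×10^-27) · [1²/(152 pm)² + 4²/(40.0 pm)²].
Evaluating gives E = 3.02×10^-19 J.

E = 3.02×10^-19 J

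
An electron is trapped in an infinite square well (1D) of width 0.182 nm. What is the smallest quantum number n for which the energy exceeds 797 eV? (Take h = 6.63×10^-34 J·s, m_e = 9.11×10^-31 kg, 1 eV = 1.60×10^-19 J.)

E_1 = h²/(8m_eL²) = 1.821×10^-18 J = 11.38 eV.
Need n² > 797/11.38 = 70.04, i.e. n > 8.369.
The smallest integer satisfying this is n = 9.

n = 9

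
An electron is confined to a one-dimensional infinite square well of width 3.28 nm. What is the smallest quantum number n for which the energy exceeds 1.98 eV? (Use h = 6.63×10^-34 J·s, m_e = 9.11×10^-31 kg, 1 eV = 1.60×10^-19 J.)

n = 8

E_1 = h²/(8m_eL²) = 5.606×10^-21 J = 0.03504 eV.
Need n² > 1.98/0.03504 = 56.51, i.e. n > 7.517.
The smallest integer satisfying this is n = 8.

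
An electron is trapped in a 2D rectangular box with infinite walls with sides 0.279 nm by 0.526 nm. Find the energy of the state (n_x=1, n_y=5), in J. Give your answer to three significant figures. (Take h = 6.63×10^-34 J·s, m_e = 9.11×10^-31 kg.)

E = 6.22×10^-18 J

For a 2D rectangular well E = (h²/8m_e)·Σ n_i²/L_i² = (6.63×10^-34)²/(8·9.11×10^-31) · [1²/(0.279 nm)² + 5²/(0.526 nm)²].
Evaluating gives E = 6.22×10^-18 J.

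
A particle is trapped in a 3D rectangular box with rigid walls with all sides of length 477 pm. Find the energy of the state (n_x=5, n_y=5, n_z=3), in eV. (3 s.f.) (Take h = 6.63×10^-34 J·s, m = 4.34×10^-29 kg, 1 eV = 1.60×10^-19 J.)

E = 2.05 eV

For a 3D rectangular well E = (h²/8m)·Σ n_i²/L_i² = (6.63×10^-34)²/(8·4.34×10^-29) · [5²/(477 pm)² + 5²/(477 pm)² + 3²/(477 pm)²].
Evaluating gives E = 3.283×10^-19 J = 2.05 eV.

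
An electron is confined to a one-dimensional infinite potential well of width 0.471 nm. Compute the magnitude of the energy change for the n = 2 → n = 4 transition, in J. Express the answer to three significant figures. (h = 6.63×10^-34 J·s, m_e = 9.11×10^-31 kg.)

|ΔE| = 3.26×10^-18 J

E_1 = h²/(8m_eL²) = 2.719×10^-19 J.
|ΔE| = |2² − 4²|·E_1 = 12·2.719×10^-19 J = 3.26×10^-18 J.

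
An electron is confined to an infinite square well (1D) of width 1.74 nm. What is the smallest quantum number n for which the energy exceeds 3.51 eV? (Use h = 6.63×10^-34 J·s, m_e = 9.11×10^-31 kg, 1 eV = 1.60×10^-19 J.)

n = 6

E_1 = h²/(8m_eL²) = 1.992×10^-20 J = 0.1245 eV.
Need n² > 3.51/0.1245 = 28.19, i.e. n > 5.309.
The smallest integer satisfying this is n = 6.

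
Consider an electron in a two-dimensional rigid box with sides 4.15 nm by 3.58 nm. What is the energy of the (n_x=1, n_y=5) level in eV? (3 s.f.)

E = 0.755 eV

For a 2D rectangular well E = (h²/8m_e)·Σ n_i²/L_i² = (6.626×10^-34)²/(8·9.109×10^-31) · [1²/(4.15 nm)² + 5²/(3.58 nm)²].
Evaluating gives E = 1.210×10^-19 J = 0.755 eV.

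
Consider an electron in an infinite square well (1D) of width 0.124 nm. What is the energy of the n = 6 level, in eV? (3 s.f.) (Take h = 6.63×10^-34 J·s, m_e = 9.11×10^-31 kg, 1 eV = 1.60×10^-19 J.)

E_6 = 883 eV

For an infinite well E_n = n²h²/(8m_eL²), so E_1 = h²/(8m_eL²) = (6.63×10^-34)²/(8·9.11×10^-31·(1.24×10^-10 m)²) = 3.923×10^-18 J.
Then E_6 = 6²·E_1 = 36·3.923×10^-18 J = 1.412×10^-16 J.
Converting, E_6 = 1.412×10^-16 J / (1.60×10^-19 J/eV) = 883 eV.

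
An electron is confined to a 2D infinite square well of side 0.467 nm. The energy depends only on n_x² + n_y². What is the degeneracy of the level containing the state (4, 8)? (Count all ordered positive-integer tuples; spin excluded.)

degeneracy = 2

The level has n_x² + n_y² = 80. The ordered positive-integer solutions are (4, 8), (8, 4).
That gives 2 states.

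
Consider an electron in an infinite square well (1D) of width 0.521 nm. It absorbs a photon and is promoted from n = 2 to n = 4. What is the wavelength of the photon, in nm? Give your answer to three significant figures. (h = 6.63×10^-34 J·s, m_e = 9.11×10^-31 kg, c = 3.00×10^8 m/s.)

E_1 = h²/(8m_eL²) = 2.222×10^-19 J, so ΔE = (4² − 2²)E_1 = 2.666×10^-18 J.
λ = hc/ΔE = (6.63×10^-34·3.00×10^8)/2.666×10^-18 = 7.46×10^-8 m = 74.6 nm.

λ = 74.6 nm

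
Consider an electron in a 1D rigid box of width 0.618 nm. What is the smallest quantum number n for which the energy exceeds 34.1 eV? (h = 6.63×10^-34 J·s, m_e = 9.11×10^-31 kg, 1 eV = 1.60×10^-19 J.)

E_1 = h²/(8m_eL²) = 1.579×10^-19 J = 0.9869 eV.
Need n² > 34.1/0.9869 = 34.55, i.e. n > 5.878.
The smallest integer satisfying this is n = 6.

n = 6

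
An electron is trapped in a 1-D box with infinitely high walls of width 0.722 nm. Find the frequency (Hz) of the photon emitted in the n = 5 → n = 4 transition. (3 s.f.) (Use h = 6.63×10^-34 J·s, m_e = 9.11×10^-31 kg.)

E_1 = h²/(8m_eL²) = 1.157×10^-19 J and ΔE = (5² − 4²)E_1 = 1.041×10^-18 J.
f = ΔE/h = 1.041×10^-18/6.63×10^-34 = 1.57×10^15 Hz.

f = 1.57×10^15 Hz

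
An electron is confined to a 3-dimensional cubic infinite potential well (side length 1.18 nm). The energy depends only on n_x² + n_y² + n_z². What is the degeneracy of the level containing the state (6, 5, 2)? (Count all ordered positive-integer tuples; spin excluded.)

The level has n_x² + n_y² + n_z² = 65. The ordered positive-integer solutions are (2, 5, 6), (2, 6, 5), (5, 2, 6), (5, 6, 2), (6, 2, 5), (6, 5, 2).
That gives 6 states.

degeneracy = 6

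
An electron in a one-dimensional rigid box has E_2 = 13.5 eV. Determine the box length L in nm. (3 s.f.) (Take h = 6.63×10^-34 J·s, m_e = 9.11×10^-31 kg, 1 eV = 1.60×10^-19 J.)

From E_n = n²h²/(8m_eL²), L = n·h/√(8m_eE_n).
E_2 = 13.5 eV = 2.160×10^-18 J, so L = 2·6.63×10^-34/√(8·9.11×10^-31·2.160×10^-18) = 3.34×10^-10 m = 0.334 nm.

L = 0.334 nm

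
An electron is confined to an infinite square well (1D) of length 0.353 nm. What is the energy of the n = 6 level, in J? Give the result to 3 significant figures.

For an infinite well E_n = n²h²/(8m_eL²), so E_1 = h²/(8m_eL²) = (6.626×10^-34)²/(8·9.109×10^-31·(3.53×10^-10 m)²) = 4.835×10^-19 J.
Then E_6 = 6²·E_1 = 36·4.835×10^-19 J = 1.74×10^-17 J.

E_6 = 1.74×10^-17 J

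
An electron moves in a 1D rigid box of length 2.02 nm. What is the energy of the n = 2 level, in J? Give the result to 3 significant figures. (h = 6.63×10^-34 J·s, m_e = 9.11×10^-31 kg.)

For an infinite well E_n = n²h²/(8m_eL²), so E_1 = h²/(8m_eL²) = (6.63×10^-34)²/(8·9.11×10^-31·(2.02×10^-9 m)²) = 1.478×10^-20 J.
Then E_2 = 2²·E_1 = 4·1.478×10^-20 J = 5.91×10^-20 J.

E_2 = 5.91×10^-20 J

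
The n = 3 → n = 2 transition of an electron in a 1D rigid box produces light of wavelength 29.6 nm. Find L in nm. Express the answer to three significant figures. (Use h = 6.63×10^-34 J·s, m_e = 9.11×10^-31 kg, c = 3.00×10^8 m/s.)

L = 0.212 nm

The photon carries ΔE = hc/λ = 6.63×10^-34·3.00×10^8/2.96×10^-8 m = 6.720×10^-18 J.
Since ΔE = (3² − 2²)E_1, E_1 = 1.344×10^-18 J, and L = h/√(8m_eE_1) = 2.12×10^-10 m = 0.212 nm.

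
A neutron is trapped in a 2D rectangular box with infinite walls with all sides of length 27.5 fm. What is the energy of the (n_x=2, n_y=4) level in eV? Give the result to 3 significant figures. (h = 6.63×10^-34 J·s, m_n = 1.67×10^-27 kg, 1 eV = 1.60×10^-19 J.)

E = 5.44×10^6 eV

For a 2D rectangular well E = (h²/8m_n)·Σ n_i²/L_i² = (6.63×10^-34)²/(8·1.67×10^-27) · [2²/(27.5 fm)² + 4²/(27.5 fm)²].
Evaluating gives E = 8.701×10^-13 J = 5.44×10^6 eV.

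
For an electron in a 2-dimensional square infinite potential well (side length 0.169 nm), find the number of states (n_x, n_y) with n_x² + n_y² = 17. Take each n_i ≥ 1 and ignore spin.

degeneracy = 2

The level has n_x² + n_y² = 17. The ordered positive-integer solutions are (1, 4), (4, 1).
That gives 2 states.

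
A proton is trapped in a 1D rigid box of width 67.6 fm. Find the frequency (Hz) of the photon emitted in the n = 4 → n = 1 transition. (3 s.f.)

f = 1.63×10^20 Hz

E_1 = h²/(8m_pL²) = 7.178×10^-15 J and ΔE = (4² − 1²)E_1 = 1.077×10^-13 J.
f = ΔE/h = 1.077×10^-13/6.626×10^-34 = 1.63×10^20 Hz.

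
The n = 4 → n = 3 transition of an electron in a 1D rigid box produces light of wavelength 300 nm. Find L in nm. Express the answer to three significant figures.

L = 0.798 nm

The photon carries ΔE = hc/λ = 6.626×10^-34·2.998×10^8/3.00×10^-7 m = 6.622×10^-19 J.
Since ΔE = (4² − 3²)E_1, E_1 = 9.460×10^-20 J, and L = h/√(8m_eE_1) = 7.98×10^-10 m = 0.798 nm.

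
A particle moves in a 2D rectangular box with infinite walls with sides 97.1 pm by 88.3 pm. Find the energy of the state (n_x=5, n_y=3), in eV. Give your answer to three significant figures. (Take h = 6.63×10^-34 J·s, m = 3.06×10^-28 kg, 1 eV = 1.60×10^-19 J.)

E = 4.27 eV

For a 2D rectangular well E = (h²/8m)·Σ n_i²/L_i² = (6.63×10^-34)²/(8·3.06×10^-28) · [5²/(97.1 pm)² + 3²/(88.3 pm)²].
Evaluating gives E = 6.834×10^-19 J = 4.27 eV.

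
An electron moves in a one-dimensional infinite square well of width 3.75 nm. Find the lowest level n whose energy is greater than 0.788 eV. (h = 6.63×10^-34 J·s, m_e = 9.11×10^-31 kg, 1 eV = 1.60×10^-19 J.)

n = 6

E_1 = h²/(8m_eL²) = 4.289×10^-21 J = 0.02681 eV.
Need n² > 0.788/0.02681 = 29.39, i.e. n > 5.421.
The smallest integer satisfying this is n = 6.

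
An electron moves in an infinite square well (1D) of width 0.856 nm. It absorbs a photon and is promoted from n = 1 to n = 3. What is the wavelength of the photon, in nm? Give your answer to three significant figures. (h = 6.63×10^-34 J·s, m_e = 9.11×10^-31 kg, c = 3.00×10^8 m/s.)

λ = 302 nm

E_1 = h²/(8m_eL²) = 8.231×10^-20 J, so ΔE = (3² − 1²)E_1 = 6.585×10^-19 J.
λ = hc/ΔE = (6.63×10^-34·3.00×10^8)/6.585×10^-19 = 3.02×10^-7 m = 302 nm.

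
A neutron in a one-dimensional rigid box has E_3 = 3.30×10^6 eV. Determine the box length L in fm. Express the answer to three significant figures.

From E_n = n²h²/(8m_nL²), L = n·h/√(8m_nE_n).
E_3 = 3.30×10^6 eV = 5.287×10^-13 J, so L = 3·6.626×10^-34/√(8·1.675×10^-27·5.287×10^-13) = 2.36×10^-14 m = 23.6 fm.

L = 23.6 fm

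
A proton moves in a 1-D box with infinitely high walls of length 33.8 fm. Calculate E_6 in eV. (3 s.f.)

For an infinite well E_n = n²h²/(8m_pL²), so E_1 = h²/(8m_pL²) = (6.626×10^-34)²/(8·1.673×10^-27·(3.38×10^-14 m)²) = 2.871×10^-14 J.
Then E_6 = 6²·E_1 = 36·2.871×10^-14 J = 1.034×10^-12 J.
Converting, E_6 = 1.034×10^-12 J / (1.602×10^-19 J/eV) = 6.45×10^6 eV.

E_6 = 6.45×10^6 eV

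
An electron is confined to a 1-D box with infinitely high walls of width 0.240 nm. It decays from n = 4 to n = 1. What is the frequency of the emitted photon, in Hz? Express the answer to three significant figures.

f = 2.37×10^16 Hz

E_1 = h²/(8m_eL²) = 1.046×10^-18 J and ΔE = (4² − 1²)E_1 = 1.569×10^-17 J.
f = ΔE/h = 1.569×10^-17/6.626×10^-34 = 2.37×10^16 Hz.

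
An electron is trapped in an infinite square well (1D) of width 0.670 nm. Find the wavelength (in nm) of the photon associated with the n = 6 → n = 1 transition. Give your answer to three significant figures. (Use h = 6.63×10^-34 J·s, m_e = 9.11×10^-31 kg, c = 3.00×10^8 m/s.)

λ = 42.3 nm

E_1 = h²/(8m_eL²) = 1.344×10^-19 J, so ΔE = (6² − 1²)E_1 = 4.704×10^-18 J.
λ = hc/ΔE = (6.63×10^-34·3.00×10^8)/4.704×10^-18 = 4.23×10^-8 m = 42.3 nm.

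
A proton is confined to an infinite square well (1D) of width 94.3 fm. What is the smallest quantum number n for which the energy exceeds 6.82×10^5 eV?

E_1 = h²/(8m_pL²) = 3.689×10^-15 J = 2.303×10^4 eV.
Need n² > 6.82×10^5/2.303×10^4 = 29.61, i.e. n > 5.442.
The smallest integer satisfying this is n = 6.

n = 6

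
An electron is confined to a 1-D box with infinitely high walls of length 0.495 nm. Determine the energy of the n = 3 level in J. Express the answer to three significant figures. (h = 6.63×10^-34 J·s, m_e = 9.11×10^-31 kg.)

E_3 = 2.22×10^-18 J

For an infinite well E_n = n²h²/(8m_eL²), so E_1 = h²/(8m_eL²) = (6.63×10^-34)²/(8·9.11×10^-31·(4.95×10^-10 m)²) = 2.462×10^-19 J.
Then E_3 = 3²·E_1 = 9·2.462×10^-19 J = 2.22×10^-18 J.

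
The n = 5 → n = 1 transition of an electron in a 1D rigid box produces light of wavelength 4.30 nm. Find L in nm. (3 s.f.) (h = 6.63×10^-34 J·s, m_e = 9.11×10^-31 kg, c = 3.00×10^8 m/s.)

L = 0.177 nm

The photon carries ΔE = hc/λ = 6.63×10^-34·3.00×10^8/4.30×10^-9 m = 4.626×10^-17 J.
Since ΔE = (5² − 1²)E_1, E_1 = 1.927×10^-18 J, and L = h/√(8m_eE_1) = 1.77×10^-10 m = 0.177 nm.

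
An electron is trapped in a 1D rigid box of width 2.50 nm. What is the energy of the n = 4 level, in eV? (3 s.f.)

E_4 = 0.963 eV

For an infinite well E_n = n²h²/(8m_eL²), so E_1 = h²/(8m_eL²) = (6.626×10^-34)²/(8·9.109×10^-31·(2.50×10^-9 m)²) = 9.640×10^-21 J.
Then E_4 = 4²·E_1 = 16·9.640×10^-21 J = 1.542×10^-19 J.
Converting, E_4 = 1.542×10^-19 J / (1.602×10^-19 J/eV) = 0.963 eV.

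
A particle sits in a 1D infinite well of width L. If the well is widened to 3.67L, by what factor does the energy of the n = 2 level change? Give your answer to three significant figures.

0.0742

E_n ∝ 1/L², so the energy scales by 1/3.67² = 0.0742.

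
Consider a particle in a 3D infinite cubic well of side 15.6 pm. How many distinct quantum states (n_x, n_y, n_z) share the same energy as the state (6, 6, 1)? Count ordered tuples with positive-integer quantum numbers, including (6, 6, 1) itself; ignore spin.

degeneracy = 3

The level has n_x² + n_y² + n_z² = 73. The ordered positive-integer solutions are (1, 6, 6), (6, 1, 6), (6, 6, 1).
That gives 3 states.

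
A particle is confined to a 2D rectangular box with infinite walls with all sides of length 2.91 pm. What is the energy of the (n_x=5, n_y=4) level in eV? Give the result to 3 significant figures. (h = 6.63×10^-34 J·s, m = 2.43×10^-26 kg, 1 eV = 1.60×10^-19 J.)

E = 68.4 eV

For a 2D rectangular well E = (h²/8m)·Σ n_i²/L_i² = (6.63×10^-34)²/(8·2.43×10^-26) · [5²/(2.91 pm)² + 4²/(2.91 pm)²].
Evaluating gives E = 1.095×10^-17 J = 68.4 eV.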